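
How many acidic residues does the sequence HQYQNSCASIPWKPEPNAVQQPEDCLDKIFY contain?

Only D (aspartate) and E (glutamate) carry a side-chain carboxylic acid.
Matching residues: E15, E23, D24, D27.

4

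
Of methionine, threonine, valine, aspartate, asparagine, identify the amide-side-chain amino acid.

Only N (asparagine) and Q (glutamine) carry a side-chain carboxamide.
Of the listed options, only asparagine belongs to this group.

asparagine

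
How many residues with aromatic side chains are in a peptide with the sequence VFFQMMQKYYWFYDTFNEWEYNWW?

12

The aromatic amino acids are Phe (F, benzyl), Trp (W, indole), and Tyr (Y, phenol).
Matching residues: F2, F3, Y9, Y10, W11, F12, Y13, F16, W19, Y21, W23, W24.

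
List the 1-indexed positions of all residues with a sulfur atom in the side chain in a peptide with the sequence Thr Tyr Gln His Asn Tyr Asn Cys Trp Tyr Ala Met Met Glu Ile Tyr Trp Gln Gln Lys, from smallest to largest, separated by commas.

8, 12, 13

The sulfur-bearing residues are cysteine (–SH) and methionine (–S–CH₃).
Matching residues: Cys8, Met12, Met13.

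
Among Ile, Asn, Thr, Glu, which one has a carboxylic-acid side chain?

Only D (aspartate) and E (glutamate) carry a side-chain carboxylic acid.
Of the listed options, only Glu belongs to this group.

Glu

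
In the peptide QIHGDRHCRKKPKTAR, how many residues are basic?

K, R, and H are the three residues with basic side chains (ε-amine, guanidinium, and imidazole respectively).
Matching residues: H3, R6, H7, R9, K10, K11, K13, R16.

8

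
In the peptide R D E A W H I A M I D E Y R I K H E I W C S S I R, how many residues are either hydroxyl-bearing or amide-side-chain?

Hydroxyl-bearing: S, T, Y. Amide-side-chain: N, Q.
Hydroxyl-bearing residues here: Y13, S22, S23 (3).
Amide-side-chain residues here: none (0).
The two groups share no amino acid, so total = 3 + 0 = 3.

3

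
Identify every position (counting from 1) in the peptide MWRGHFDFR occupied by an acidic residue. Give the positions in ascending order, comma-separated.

Aspartate (D) and glutamate (E) have carboxylic-acid side chains and are the acidic amino acids.
Matching residues: D7.

7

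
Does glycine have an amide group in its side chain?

Asparagine (N) and glutamine (Q) have uncharged amide side chains.
Glycine is not in this group.

No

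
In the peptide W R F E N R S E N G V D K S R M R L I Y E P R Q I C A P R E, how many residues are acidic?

5

The acidic residues are Asp (D) and Glu (E), whose side chains end in a carboxylate group.
Matching residues: E4, E8, D12, E21, E30.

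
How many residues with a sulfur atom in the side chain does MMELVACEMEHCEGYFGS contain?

Only Cys (C) and Met (M) have a sulfur atom in the side chain.
Matching residues: M1, M2, C7, M9, C12.

5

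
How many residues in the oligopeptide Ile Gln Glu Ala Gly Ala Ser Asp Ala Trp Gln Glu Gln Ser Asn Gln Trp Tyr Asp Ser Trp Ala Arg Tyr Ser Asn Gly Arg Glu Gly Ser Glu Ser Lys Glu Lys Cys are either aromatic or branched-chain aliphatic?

Aromatic: F, W, Y. Branched-chain aliphatic: I, L, V.
Aromatic residues here: Trp10, Trp17, Tyr18, Trp21, Tyr24 (5).
Branched-chain aliphatic residues here: Ile1 (1).
The two groups share no amino acid, so total = 5 + 1 = 6.

6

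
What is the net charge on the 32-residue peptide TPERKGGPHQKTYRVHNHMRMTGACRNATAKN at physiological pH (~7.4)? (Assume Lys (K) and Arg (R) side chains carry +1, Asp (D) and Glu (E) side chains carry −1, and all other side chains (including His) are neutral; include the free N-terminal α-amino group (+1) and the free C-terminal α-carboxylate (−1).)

+6

Positive (K, R): R4, K5, K11, R14, R20, R26, K31 → +7.
Negative (D, E): E3 → −1.
The N-terminus (+1) and C-terminus (−1) cancel.
Net charge = (+7) + (−1) = +6.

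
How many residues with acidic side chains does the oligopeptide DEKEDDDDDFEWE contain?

10

Only D (aspartate) and E (glutamate) carry a side-chain carboxylic acid.
Matching residues: D1, E2, E4, D5, D6, D7, D8, D9, E11, E13.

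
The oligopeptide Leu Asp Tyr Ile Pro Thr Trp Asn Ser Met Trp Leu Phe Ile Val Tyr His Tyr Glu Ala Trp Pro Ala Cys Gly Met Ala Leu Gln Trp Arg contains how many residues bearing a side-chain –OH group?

The –OH-bearing residues are Ser, Thr (aliphatic alcohols), and Tyr (phenol).
Matching residues: Tyr3, Thr6, Ser9, Tyr16, Tyr18.

5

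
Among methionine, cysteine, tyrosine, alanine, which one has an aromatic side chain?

Phenylalanine (F), tryptophan (W), and tyrosine (Y) have aromatic ring side chains.
Of the listed options, only tyrosine belongs to this group.

tyrosine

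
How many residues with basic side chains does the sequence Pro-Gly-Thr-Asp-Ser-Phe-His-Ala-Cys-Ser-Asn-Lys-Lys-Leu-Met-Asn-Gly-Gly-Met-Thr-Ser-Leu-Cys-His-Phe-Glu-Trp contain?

4

K, R, and H are the three residues with basic side chains (ε-amine, guanidinium, and imidazole respectively).
Matching residues: His7, Lys12, Lys13, His24.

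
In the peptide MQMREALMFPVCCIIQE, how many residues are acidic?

The acidic residues are Asp (D) and Glu (E), whose side chains end in a carboxylate group.
Matching residues: E5, E17.

2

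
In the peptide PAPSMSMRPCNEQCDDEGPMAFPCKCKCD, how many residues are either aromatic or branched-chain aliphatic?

Aromatic: F, W, Y. Branched-chain aliphatic: I, L, V.
Aromatic residues here: F22 (1).
Branched-chain aliphatic residues here: none (0).
The two groups share no amino acid, so total = 1 + 0 = 1.

1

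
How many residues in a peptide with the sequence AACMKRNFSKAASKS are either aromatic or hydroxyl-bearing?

4

Aromatic: F, W, Y. Hydroxyl-bearing: S, T, Y.
Aromatic residues here: F8 (1).
Hydroxyl-bearing residues here: S9, S13, S15 (3).
(Y belongs to both groups, but none appear in this sequence.) Total = 1 + 3 = 4.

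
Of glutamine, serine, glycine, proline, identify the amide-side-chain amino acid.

glutamine

Asparagine (N) and glutamine (Q) have uncharged amide side chains.
Of the listed options, only glutamine belongs to this group.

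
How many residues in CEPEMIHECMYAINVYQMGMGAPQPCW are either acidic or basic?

Acidic: D, E. Basic: H, K, R.
Acidic residues here: E2, E4, E8 (3).
Basic residues here: H7 (1).
The two groups share no amino acid, so total = 3 + 1 = 4.

4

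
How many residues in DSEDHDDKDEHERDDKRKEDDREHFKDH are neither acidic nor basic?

Acidic: D, E. Basic: K, R, H. All other residues are neither.
Matching residues: S2, F25.

2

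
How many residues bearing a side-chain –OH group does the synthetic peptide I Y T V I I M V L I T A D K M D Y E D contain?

The –OH-bearing residues are Ser, Thr (aliphatic alcohols), and Tyr (phenol).
Matching residues: Y2, T3, T11, Y17.

4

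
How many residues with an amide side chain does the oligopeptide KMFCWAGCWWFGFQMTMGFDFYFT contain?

1

Asparagine (N) and glutamine (Q) have uncharged amide side chains.
Matching residues: Q14.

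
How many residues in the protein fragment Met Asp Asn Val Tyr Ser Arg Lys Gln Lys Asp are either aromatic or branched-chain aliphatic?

2

Aromatic: F, W, Y. Branched-chain aliphatic: I, L, V.
Aromatic residues here: Tyr5 (1).
Branched-chain aliphatic residues here: Val4 (1).
The two groups share no amino acid, so total = 1 + 1 = 2.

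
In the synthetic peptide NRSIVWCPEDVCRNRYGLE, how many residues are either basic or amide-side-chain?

Basic: H, K, R. Amide-side-chain: N, Q.
Basic residues here: R2, R13, R15 (3).
Amide-side-chain residues here: N1, N14 (2).
The two groups share no amino acid, so total = 3 + 2 = 5.

5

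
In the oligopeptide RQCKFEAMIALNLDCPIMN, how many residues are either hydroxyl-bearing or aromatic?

Hydroxyl-bearing: S, T, Y. Aromatic: F, W, Y.
Hydroxyl-bearing residues here: none (0).
Aromatic residues here: F5 (1).
(Y belongs to both groups, but none appear in this sequence.) Total = 0 + 1 = 1.

1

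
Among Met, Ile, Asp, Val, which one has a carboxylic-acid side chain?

Asp

Only D (aspartate) and E (glutamate) carry a side-chain carboxylic acid.
Of the listed options, only Asp belongs to this group.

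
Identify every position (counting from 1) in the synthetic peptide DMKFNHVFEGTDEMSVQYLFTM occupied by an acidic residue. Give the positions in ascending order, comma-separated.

1, 9, 12, 13

The acidic residues are Asp (D) and Glu (E), whose side chains end in a carboxylate group.
Matching residues: D1, E9, D12, E13.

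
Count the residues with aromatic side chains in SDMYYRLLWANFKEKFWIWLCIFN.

F, W, and Y each carry an aromatic ring on the side chain.
Matching residues: Y4, Y5, W9, F12, F16, W17, W19, F23.

8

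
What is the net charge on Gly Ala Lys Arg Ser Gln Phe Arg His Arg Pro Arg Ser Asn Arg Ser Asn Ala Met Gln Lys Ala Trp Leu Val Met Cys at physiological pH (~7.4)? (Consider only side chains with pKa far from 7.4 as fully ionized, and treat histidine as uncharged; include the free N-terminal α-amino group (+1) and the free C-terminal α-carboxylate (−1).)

Near pH 7.4, K and R contribute +1 each, D and E contribute −1 each, and every other side chain (His included, as stated) is uncharged.
Positive (K, R): Lys3, Arg4, Arg8, Arg10, Arg12, Arg15, Lys21 → +7.
Negative (D, E): none → −0.
The N-terminus (+1) and C-terminus (−1) cancel.
Net charge = (+7) + (−0) = +7.

+7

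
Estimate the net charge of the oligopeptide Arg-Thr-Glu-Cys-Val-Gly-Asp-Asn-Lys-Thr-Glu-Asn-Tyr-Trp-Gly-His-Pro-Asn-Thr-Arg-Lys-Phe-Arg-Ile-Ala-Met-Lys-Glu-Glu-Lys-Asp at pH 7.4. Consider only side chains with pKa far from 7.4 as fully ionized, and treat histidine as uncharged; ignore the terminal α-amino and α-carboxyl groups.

+1

Near pH 7.4, K and R contribute +1 each, D and E contribute −1 each, and every other side chain (His included, as stated) is uncharged.
Positive (K, R): Arg1, Lys9, Arg20, Lys21, Arg23, Lys27, Lys30 → +7.
Negative (D, E): Glu3, Asp7, Glu11, Glu28, Glu29, Asp31 → −6.
Net charge = (+7) + (−6) = +1.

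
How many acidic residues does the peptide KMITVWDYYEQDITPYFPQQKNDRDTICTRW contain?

Aspartate (D) and glutamate (E) have carboxylic-acid side chains and are the acidic amino acids.
Matching residues: D7, E10, D12, D23, D25.

5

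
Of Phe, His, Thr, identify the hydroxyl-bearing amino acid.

Thr

S, T, and Y are the three residues with a side-chain hydroxyl.
Of the listed options, only Thr belongs to this group.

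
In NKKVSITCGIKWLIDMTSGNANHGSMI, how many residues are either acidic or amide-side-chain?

4

Acidic: D, E. Amide-side-chain: N, Q.
Acidic residues here: D15 (1).
Amide-side-chain residues here: N1, N20, N22 (3).
The two groups share no amino acid, so total = 1 + 3 = 4.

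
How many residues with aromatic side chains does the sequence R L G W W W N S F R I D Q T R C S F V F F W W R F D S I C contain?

10

The aromatic amino acids are Phe (F, benzyl), Trp (W, indole), and Tyr (Y, phenol).
Matching residues: W4, W5, W6, F9, F18, F20, F21, W22, W23, F25.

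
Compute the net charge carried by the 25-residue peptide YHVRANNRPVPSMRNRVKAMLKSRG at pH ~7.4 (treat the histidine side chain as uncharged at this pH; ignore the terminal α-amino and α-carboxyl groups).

Near pH 7.4, K and R contribute +1 each, D and E contribute −1 each, and every other side chain (His included, as stated) is uncharged.
Positive (K, R): R4, R8, R14, R16, K18, K22, R24 → +7.
Negative (D, E): none → −0.
Net charge = (+7) + (−0) = +7.

+7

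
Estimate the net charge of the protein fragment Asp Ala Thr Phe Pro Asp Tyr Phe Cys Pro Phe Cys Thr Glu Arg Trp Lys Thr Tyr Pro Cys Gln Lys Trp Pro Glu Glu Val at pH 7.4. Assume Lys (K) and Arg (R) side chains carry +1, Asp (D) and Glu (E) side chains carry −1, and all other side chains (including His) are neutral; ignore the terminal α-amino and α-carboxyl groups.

-2

Positive (K, R): Arg15, Lys17, Lys23 → +3.
Negative (D, E): Asp1, Asp6, Glu14, Glu26, Glu27 → −5.
Net charge = (+3) + (−5) = −2.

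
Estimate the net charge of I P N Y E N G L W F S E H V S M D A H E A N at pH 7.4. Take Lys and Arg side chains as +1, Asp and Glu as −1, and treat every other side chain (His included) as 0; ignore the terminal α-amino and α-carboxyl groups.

Positive (K, R): none → +0.
Negative (D, E): E5, E12, D17, E20 → −4.
Net charge = (+0) + (−4) = −4.

-4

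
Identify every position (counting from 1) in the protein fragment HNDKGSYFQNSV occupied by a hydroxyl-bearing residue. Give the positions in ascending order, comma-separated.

Matching residues: S6, Y7, S11.

6, 7, 11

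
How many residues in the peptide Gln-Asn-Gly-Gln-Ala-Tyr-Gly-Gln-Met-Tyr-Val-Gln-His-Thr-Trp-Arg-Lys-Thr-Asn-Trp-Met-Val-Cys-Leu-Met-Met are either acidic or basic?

Acidic: D, E. Basic: H, K, R.
Acidic residues here: none (0).
Basic residues here: His13, Arg16, Lys17 (3).
The two groups share no amino acid, so total = 0 + 3 = 3.

3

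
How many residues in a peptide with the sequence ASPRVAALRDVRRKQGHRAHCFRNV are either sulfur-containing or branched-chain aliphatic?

5

Sulfur-containing: C, M. Branched-chain aliphatic: I, L, V.
Sulfur-containing residues here: C21 (1).
Branched-chain aliphatic residues here: V5, L8, V11, V25 (4).
The two groups share no amino acid, so total = 1 + 4 = 5.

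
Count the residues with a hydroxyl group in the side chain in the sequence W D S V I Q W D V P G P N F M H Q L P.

S, T, and Y are the three residues with a side-chain hydroxyl.
Matching residues: S3.

1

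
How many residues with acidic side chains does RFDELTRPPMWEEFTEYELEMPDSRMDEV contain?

10

Only D (aspartate) and E (glutamate) carry a side-chain carboxylic acid.
Matching residues: D3, E4, E12, E13, E16, E18, E20, D23, D27, E28.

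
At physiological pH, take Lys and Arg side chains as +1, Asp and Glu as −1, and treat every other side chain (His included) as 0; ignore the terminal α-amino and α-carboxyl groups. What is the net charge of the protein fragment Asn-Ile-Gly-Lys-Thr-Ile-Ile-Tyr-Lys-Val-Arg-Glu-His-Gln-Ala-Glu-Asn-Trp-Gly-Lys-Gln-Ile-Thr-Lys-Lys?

+4

Positive (K, R): Lys4, Lys9, Arg11, Lys20, Lys24, Lys25 → +6.
Negative (D, E): Glu12, Glu16 → −2.
Net charge = (+6) + (−2) = +4.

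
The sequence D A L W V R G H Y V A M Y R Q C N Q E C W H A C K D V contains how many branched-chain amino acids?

4

The BCAAs are Val, Leu, and Ile — aliphatic side chains with a branch point.
Matching residues: L3, V5, V10, V27.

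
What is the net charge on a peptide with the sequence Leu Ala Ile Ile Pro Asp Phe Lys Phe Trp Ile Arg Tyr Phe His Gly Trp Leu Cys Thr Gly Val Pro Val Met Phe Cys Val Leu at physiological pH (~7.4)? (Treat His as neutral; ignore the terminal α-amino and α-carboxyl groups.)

The side chains ionized at physiological pH are Lys/Arg (+1) and Asp/Glu (−1); with His treated as neutral, nothing else contributes.
Positive (K, R): Lys8, Arg12 → +2.
Negative (D, E): Asp6 → −1.
Net charge = (+2) + (−1) = +1.

+1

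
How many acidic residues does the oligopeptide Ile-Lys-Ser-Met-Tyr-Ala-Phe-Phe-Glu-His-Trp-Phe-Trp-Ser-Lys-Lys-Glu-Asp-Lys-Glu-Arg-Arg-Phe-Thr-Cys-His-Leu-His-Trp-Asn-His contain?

4

The acidic residues are Asp (D) and Glu (E), whose side chains end in a carboxylate group.
Matching residues: Glu9, Glu17, Asp18, Glu20.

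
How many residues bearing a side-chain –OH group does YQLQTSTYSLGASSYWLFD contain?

Serine (S), threonine (T), and tyrosine (Y) each carry a hydroxyl group on the side chain.
Matching residues: Y1, T5, S6, T7, Y8, S9, S13, S14, Y15.

9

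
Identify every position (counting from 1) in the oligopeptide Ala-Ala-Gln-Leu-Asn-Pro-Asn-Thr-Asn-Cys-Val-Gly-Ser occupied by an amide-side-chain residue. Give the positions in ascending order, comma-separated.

Asparagine (N) and glutamine (Q) have uncharged amide side chains.
Matching residues: Gln3, Asn5, Asn7, Asn9.

3, 5, 7, 9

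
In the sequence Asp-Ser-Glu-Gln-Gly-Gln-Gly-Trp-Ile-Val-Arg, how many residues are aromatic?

F, W, and Y each carry an aromatic ring on the side chain.
Matching residues: Trp8.

1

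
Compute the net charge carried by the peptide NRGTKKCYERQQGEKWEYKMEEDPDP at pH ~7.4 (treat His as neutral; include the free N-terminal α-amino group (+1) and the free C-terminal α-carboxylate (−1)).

-1

Near pH 7.4, K and R contribute +1 each, D and E contribute −1 each, and every other side chain (His included, as stated) is uncharged.
Positive (K, R): R2, K5, K6, R10, K15, K19 → +6.
Negative (D, E): E9, E14, E17, E21, E22, D23, D25 → −7.
The N-terminus (+1) and C-terminus (−1) cancel.
Net charge = (+6) + (−7) = −1.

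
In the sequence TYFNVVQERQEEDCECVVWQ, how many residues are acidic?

5

Only D (aspartate) and E (glutamate) carry a side-chain carboxylic acid.
Matching residues: E8, E11, E12, D13, E15.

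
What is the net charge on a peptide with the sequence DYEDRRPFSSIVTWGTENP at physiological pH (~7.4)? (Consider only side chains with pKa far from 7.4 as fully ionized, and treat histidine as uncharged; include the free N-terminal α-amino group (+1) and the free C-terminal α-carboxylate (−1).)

The side chains ionized at physiological pH are Lys/Arg (+1) and Asp/Glu (−1); with His treated as neutral, nothing else contributes.
Positive (K, R): R5, R6 → +2.
Negative (D, E): D1, E3, D4, E17 → −4.
The N-terminus (+1) and C-terminus (−1) cancel.
Net charge = (+2) + (−4) = −2.

-2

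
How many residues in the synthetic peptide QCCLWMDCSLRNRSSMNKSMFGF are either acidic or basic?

4

Acidic: D, E. Basic: H, K, R.
Acidic residues here: D7 (1).
Basic residues here: R11, R13, K18 (3).
The two groups share no amino acid, so total = 1 + 3 = 4.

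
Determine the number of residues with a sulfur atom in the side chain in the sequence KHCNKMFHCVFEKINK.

3

Cysteine (C, thiol) and methionine (M, thioether) are the two sulfur-containing amino acids.
Matching residues: C3, M6, C9.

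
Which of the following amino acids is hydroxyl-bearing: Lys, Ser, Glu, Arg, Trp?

S, T, and Y are the three residues with a side-chain hydroxyl.
Of the listed options, only Ser belongs to this group.

Ser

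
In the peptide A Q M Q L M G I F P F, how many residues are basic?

K, R, and H are the three residues with basic side chains (ε-amine, guanidinium, and imidazole respectively).
None of the 11 residues belong to this group.

0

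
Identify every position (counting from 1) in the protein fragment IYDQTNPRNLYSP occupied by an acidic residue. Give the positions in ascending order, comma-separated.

The acidic residues are Asp (D) and Glu (E), whose side chains end in a carboxylate group.
Matching residues: D3.

3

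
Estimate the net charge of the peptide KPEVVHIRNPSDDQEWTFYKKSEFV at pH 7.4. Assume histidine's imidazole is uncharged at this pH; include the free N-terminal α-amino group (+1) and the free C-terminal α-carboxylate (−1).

At pH ~7.4 the Lys and Arg side chains are protonated (+1), the Asp and Glu side chains are deprotonated (−1), and with His taken as neutral all other side chains carry no charge.
Positive (K, R): K1, R8, K20, K21 → +4.
Negative (D, E): E3, D12, D13, E15, E23 → −5.
The N-terminus (+1) and C-terminus (−1) cancel.
Net charge = (+4) + (−5) = −1.

-1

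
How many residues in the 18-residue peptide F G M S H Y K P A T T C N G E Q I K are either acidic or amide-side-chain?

Acidic: D, E. Amide-side-chain: N, Q.
Acidic residues here: E15 (1).
Amide-side-chain residues here: N13, Q16 (2).
The two groups share no amino acid, so total = 1 + 2 = 3.

3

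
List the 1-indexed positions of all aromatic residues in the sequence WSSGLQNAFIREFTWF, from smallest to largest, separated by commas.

F, W, and Y each carry an aromatic ring on the side chain.
Matching residues: W1, F9, F13, W15, F16.

1, 9, 13, 15, 16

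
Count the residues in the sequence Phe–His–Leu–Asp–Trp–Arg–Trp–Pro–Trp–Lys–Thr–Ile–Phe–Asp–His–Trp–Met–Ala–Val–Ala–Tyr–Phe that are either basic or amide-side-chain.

4

Basic: H, K, R. Amide-side-chain: N, Q.
Basic residues here: His2, Arg6, Lys10, His15 (4).
Amide-side-chain residues here: none (0).
The two groups share no amino acid, so total = 4 + 0 = 4.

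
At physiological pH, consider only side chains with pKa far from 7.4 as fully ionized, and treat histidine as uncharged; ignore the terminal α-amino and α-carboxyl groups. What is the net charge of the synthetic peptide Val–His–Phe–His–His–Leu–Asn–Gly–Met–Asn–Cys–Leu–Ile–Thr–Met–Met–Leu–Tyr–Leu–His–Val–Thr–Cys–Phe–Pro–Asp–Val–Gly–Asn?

-1

At pH ~7.4 the Lys and Arg side chains are protonated (+1), the Asp and Glu side chains are deprotonated (−1), and with His taken as neutral all other side chains carry no charge.
Positive (K, R): none → +0.
Negative (D, E): Asp26 → −1.
Net charge = (+0) + (−1) = −1.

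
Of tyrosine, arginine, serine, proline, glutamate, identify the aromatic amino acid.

tyrosine

F, W, and Y each carry an aromatic ring on the side chain.
Of the listed options, only tyrosine belongs to this group.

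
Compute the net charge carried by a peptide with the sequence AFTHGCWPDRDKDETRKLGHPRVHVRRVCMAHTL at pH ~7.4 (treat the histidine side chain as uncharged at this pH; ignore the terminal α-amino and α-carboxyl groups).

+3

Near pH 7.4, K and R contribute +1 each, D and E contribute −1 each, and every other side chain (His included, as stated) is uncharged.
Positive (K, R): R10, K12, R16, K17, R22, R26, R27 → +7.
Negative (D, E): D9, D11, D13, E14 → −4.
Net charge = (+7) + (−4) = +3.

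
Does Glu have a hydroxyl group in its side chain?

The –OH-bearing residues are Ser, Thr (aliphatic alcohols), and Tyr (phenol).
Glutamate is not in this group.

No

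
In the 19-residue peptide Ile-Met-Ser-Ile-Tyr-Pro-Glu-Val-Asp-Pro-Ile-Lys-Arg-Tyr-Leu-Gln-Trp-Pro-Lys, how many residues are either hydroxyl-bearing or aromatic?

Hydroxyl-bearing: S, T, Y. Aromatic: F, W, Y.
Hydroxyl-bearing residues here: Ser3, Tyr5, Tyr14 (3).
Aromatic residues here: Tyr5, Tyr14, Trp17 (3).
Y is in both groups, so the 2 Y residues must not be double-counted.
Total = 3 + 3 − 2 = 4.

4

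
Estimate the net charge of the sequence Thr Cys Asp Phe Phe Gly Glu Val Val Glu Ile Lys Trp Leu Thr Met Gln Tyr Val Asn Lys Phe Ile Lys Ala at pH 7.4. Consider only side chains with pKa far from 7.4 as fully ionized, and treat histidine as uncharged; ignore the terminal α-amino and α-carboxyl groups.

0

The side chains ionized at physiological pH are Lys/Arg (+1) and Asp/Glu (−1); with His treated as neutral, nothing else contributes.
Positive (K, R): Lys12, Lys21, Lys24 → +3.
Negative (D, E): Asp3, Glu7, Glu10 → −3.
Net charge = (+3) + (−3) = 0.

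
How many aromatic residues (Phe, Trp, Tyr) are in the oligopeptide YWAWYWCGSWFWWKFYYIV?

Matching residues: Y1, W2, W4, Y5, W6, W10, F11, W12, W13, F15, Y16, Y17.

12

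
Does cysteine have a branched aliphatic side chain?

No

V, L, and I make up the branched-chain aliphatic group.
Cysteine is not in this group.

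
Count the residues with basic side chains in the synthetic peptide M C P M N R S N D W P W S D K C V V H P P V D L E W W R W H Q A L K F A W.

6

Lysine (K), arginine (R), and histidine (H) have basic, nitrogen-containing side chains.
Matching residues: R6, K15, H19, R28, H30, K34.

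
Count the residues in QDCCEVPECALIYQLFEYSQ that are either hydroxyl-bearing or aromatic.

4

Hydroxyl-bearing: S, T, Y. Aromatic: F, W, Y.
Hydroxyl-bearing residues here: Y13, Y18, S19 (3).
Aromatic residues here: Y13, F16, Y18 (3).
Y is in both groups, so the 2 Y residues must not be double-counted.
Total = 3 + 3 − 2 = 4.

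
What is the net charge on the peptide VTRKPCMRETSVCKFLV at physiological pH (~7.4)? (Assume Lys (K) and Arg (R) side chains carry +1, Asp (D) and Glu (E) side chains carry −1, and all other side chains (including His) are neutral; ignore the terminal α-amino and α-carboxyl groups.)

Positive (K, R): R3, K4, R8, K14 → +4.
Negative (D, E): E9 → −1.
Net charge = (+4) + (−1) = +3.

+3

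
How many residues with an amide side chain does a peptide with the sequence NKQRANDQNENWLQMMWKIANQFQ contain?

Only N (asparagine) and Q (glutamine) carry a side-chain carboxamide.
Matching residues: N1, Q3, N6, Q8, N9, N11, Q14, N21, Q22, Q24.

10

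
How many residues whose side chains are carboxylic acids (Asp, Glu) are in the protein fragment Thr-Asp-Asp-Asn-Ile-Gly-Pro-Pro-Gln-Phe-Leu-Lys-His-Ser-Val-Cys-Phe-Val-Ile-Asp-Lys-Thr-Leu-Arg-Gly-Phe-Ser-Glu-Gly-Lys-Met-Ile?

Matching residues: Asp2, Asp3, Asp20, Glu28.

4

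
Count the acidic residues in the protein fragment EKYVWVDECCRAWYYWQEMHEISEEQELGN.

Aspartate (D) and glutamate (E) have carboxylic-acid side chains and are the acidic amino acids.
Matching residues: E1, D7, E8, E18, E21, E24, E25, E27.

8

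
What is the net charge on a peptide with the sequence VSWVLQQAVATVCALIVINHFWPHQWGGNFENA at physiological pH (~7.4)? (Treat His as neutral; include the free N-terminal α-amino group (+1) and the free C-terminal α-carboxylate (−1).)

At pH ~7.4 the Lys and Arg side chains are protonated (+1), the Asp and Glu side chains are deprotonated (−1), and with His taken as neutral all other side chains carry no charge.
Positive (K, R): none → +0.
Negative (D, E): E31 → −1.
The N-terminus (+1) and C-terminus (−1) cancel.
Net charge = (+0) + (−1) = −1.

-1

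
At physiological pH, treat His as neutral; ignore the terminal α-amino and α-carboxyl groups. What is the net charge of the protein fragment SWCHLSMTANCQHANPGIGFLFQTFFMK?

Near pH 7.4, K and R contribute +1 each, D and E contribute −1 each, and every other side chain (His included, as stated) is uncharged.
Positive (K, R): K28 → +1.
Negative (D, E): none → −0.
Net charge = (+1) + (−0) = +1.

+1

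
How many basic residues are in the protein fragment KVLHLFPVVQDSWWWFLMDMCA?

The basic amino acids are Lys (K), Arg (R), and His (H).
Matching residues: K1, H4.

2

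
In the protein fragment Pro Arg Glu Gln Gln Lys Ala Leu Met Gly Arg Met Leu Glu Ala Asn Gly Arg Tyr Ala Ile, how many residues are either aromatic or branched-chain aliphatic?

Aromatic: F, W, Y. Branched-chain aliphatic: I, L, V.
Aromatic residues here: Tyr19 (1).
Branched-chain aliphatic residues here: Leu8, Leu13, Ile21 (3).
The two groups share no amino acid, so total = 1 + 3 = 4.

4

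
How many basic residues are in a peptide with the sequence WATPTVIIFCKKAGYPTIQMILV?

2

The basic amino acids are Lys (K), Arg (R), and His (H).
Matching residues: K11, K12.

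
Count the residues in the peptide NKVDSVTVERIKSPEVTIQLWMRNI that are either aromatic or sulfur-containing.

2

Aromatic: F, W, Y. Sulfur-containing: C, M.
Aromatic residues here: W21 (1).
Sulfur-containing residues here: M22 (1).
The two groups share no amino acid, so total = 1 + 1 = 2.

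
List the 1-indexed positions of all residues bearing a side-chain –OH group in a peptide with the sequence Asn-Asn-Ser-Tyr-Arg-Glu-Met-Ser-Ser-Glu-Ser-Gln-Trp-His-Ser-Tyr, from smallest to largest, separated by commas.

S, T, and Y are the three residues with a side-chain hydroxyl.
Matching residues: Ser3, Tyr4, Ser8, Ser9, Ser11, Ser15, Tyr16.

3, 4, 8, 9, 11, 15, 16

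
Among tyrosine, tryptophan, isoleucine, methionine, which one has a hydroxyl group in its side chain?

tyrosine

The –OH-bearing residues are Ser, Thr (aliphatic alcohols), and Tyr (phenol).
Of the listed options, only tyrosine belongs to this group.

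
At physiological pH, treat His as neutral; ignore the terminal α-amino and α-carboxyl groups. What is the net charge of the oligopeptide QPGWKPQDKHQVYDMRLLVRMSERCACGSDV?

The side chains ionized at physiological pH are Lys/Arg (+1) and Asp/Glu (−1); with His treated as neutral, nothing else contributes.
Positive (K, R): K5, K9, R16, R20, R24 → +5.
Negative (D, E): D8, D14, E23, D30 → −4.
Net charge = (+5) + (−4) = +1.

+1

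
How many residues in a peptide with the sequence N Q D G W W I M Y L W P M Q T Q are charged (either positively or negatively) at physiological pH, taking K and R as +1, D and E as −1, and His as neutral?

Charged side chains at pH ~7.4: K, R (positive); D, E (negative).
Matching residues: D3.

1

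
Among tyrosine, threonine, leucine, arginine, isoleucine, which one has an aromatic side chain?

tyrosine

F, W, and Y each carry an aromatic ring on the side chain.
Of the listed options, only tyrosine belongs to this group.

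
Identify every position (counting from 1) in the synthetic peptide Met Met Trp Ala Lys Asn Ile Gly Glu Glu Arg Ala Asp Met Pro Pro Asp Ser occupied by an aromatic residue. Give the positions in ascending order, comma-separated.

Matching residues: Trp3.

3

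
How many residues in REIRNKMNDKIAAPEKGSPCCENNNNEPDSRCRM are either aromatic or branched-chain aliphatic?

Aromatic: F, W, Y. Branched-chain aliphatic: I, L, V.
Aromatic residues here: none (0).
Branched-chain aliphatic residues here: I3, I11 (2).
The two groups share no amino acid, so total = 0 + 2 = 2.

2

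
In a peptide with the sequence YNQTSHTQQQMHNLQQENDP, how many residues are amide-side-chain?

9

Only N (asparagine) and Q (glutamine) carry a side-chain carboxamide.
Matching residues: N2, Q3, Q8, Q9, Q10, N13, Q15, Q16, N18.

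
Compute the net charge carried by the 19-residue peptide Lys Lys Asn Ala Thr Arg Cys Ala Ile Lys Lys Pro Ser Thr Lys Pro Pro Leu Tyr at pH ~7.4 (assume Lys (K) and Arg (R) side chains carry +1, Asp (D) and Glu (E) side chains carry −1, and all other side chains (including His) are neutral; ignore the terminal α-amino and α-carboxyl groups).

+6

Positive (K, R): Lys1, Lys2, Arg6, Lys10, Lys11, Lys15 → +6.
Negative (D, E): none → −0.
Net charge = (+6) + (−0) = +6.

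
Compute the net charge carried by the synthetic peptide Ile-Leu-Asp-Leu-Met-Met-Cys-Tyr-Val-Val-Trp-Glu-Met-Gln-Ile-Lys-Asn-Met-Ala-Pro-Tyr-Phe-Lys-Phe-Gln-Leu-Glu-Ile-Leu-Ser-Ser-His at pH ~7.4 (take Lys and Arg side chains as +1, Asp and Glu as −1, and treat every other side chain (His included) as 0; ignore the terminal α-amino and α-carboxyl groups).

-1

Positive (K, R): Lys16, Lys23 → +2.
Negative (D, E): Asp3, Glu12, Glu27 → −3.
Net charge = (+2) + (−3) = −1.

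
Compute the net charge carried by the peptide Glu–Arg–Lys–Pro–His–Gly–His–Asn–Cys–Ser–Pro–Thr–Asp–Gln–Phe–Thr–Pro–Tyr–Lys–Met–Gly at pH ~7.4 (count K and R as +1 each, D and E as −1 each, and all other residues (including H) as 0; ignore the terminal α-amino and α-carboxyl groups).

+1

Positive (K, R): Arg2, Lys3, Lys19 → +3.
Negative (D, E): Glu1, Asp13 → −2.
Net charge = (+3) + (−2) = +1.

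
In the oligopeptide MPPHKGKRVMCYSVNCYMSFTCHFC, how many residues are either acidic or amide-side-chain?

1

Acidic: D, E. Amide-side-chain: N, Q.
Acidic residues here: none (0).
Amide-side-chain residues here: N15 (1).
The two groups share no amino acid, so total = 0 + 1 = 1.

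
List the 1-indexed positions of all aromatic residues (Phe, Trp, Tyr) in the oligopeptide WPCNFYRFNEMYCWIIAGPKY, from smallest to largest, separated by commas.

1, 5, 6, 8, 12, 14, 21

Matching residues: W1, F5, Y6, F8, Y12, W14, Y21.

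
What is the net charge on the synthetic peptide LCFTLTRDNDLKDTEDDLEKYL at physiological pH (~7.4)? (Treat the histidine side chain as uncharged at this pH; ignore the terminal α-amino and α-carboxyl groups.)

Near pH 7.4, K and R contribute +1 each, D and E contribute −1 each, and every other side chain (His included, as stated) is uncharged.
Positive (K, R): R7, K12, K20 → +3.
Negative (D, E): D8, D10, D13, E15, D16, D17, E19 → −7.
Net charge = (+3) + (−7) = −4.

-4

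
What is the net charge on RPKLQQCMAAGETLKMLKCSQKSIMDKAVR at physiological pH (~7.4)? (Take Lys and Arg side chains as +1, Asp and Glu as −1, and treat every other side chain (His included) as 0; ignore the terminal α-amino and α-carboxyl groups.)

Positive (K, R): R1, K3, K15, K18, K22, K27, R30 → +7.
Negative (D, E): E12, D26 → −2.
Net charge = (+7) + (−2) = +5.

+5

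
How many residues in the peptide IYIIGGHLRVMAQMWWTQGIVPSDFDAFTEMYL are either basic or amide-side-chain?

Basic: H, K, R. Amide-side-chain: N, Q.
Basic residues here: H7, R9 (2).
Amide-side-chain residues here: Q13, Q18 (2).
The two groups share no amino acid, so total = 2 + 2 = 4.

4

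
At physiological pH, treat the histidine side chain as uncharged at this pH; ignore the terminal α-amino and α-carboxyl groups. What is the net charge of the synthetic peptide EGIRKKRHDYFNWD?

At pH ~7.4 the Lys and Arg side chains are protonated (+1), the Asp and Glu side chains are deprotonated (−1), and with His taken as neutral all other side chains carry no charge.
Positive (K, R): R4, K5, K6, R7 → +4.
Negative (D, E): E1, D9, D14 → −3.
Net charge = (+4) + (−3) = +1.

+1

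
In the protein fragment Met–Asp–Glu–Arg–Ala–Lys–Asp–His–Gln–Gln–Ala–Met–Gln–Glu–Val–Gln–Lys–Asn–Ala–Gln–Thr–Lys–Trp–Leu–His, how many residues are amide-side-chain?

6

Asparagine (N) and glutamine (Q) have uncharged amide side chains.
Matching residues: Gln9, Gln10, Gln13, Gln16, Asn18, Gln20.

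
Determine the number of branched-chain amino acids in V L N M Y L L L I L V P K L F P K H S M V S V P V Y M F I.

Valine (V), leucine (L), and isoleucine (I) are the branched-chain amino acids.
Matching residues: V1, L2, L6, L7, L8, I9, L10, V11, L14, V21, V23, V25, I29.

13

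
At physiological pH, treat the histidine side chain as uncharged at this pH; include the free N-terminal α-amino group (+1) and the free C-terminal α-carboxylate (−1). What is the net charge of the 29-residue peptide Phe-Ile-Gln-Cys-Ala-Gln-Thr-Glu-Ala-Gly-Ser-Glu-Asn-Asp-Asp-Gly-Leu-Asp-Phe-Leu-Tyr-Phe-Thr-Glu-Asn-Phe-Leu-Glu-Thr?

-7

The side chains ionized at physiological pH are Lys/Arg (+1) and Asp/Glu (−1); with His treated as neutral, nothing else contributes.
Positive (K, R): none → +0.
Negative (D, E): Glu8, Glu12, Asp14, Asp15, Asp18, Glu24, Glu28 → −7.
The N-terminus (+1) and C-terminus (−1) cancel.
Net charge = (+0) + (−7) = −7.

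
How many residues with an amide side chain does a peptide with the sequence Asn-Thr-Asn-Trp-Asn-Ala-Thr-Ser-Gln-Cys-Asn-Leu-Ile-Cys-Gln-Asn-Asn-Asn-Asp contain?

Only N (asparagine) and Q (glutamine) carry a side-chain carboxamide.
Matching residues: Asn1, Asn3, Asn5, Gln9, Asn11, Gln15, Asn16, Asn17, Asn18.

9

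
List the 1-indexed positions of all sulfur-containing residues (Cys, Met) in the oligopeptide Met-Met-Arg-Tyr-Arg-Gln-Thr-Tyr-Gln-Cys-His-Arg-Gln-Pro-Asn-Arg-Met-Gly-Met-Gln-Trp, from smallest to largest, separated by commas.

Matching residues: Met1, Met2, Cys10, Met17, Met19.

1, 2, 10, 17, 19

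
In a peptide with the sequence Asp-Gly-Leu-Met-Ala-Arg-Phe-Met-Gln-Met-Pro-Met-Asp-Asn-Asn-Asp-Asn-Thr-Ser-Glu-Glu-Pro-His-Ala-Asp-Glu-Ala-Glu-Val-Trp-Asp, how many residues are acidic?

Only D (aspartate) and E (glutamate) carry a side-chain carboxylic acid.
Matching residues: Asp1, Asp13, Asp16, Glu20, Glu21, Asp25, Glu26, Glu28, Asp31.

9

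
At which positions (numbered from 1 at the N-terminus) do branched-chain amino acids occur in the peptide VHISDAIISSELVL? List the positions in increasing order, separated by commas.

The BCAAs are Val, Leu, and Ile — aliphatic side chains with a branch point.
Matching residues: V1, I3, I7, I8, L12, V13, L14.

1, 3, 7, 8, 12, 13, 14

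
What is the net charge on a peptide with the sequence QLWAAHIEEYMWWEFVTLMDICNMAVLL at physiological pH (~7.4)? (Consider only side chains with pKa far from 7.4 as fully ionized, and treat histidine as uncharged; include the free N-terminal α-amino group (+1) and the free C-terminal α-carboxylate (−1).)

-4

At pH ~7.4 the Lys and Arg side chains are protonated (+1), the Asp and Glu side chains are deprotonated (−1), and with His taken as neutral all other side chains carry no charge.
Positive (K, R): none → +0.
Negative (D, E): E8, E9, E14, D20 → −4.
The N-terminus (+1) and C-terminus (−1) cancel.
Net charge = (+0) + (−4) = −4.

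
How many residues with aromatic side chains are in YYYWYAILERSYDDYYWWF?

11

The aromatic amino acids are Phe (F, benzyl), Trp (W, indole), and Tyr (Y, phenol).
Matching residues: Y1, Y2, Y3, W4, Y5, Y12, Y15, Y16, W17, W18, F19.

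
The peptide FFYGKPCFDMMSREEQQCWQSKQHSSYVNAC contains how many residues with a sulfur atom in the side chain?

5

The sulfur-bearing residues are cysteine (–SH) and methionine (–S–CH₃).
Matching residues: C7, M10, M11, C18, C31.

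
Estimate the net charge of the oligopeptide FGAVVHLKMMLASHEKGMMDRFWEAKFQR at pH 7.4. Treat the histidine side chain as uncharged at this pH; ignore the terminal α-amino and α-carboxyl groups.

+2

Near pH 7.4, K and R contribute +1 each, D and E contribute −1 each, and every other side chain (His included, as stated) is uncharged.
Positive (K, R): K8, K16, R21, K26, R29 → +5.
Negative (D, E): E15, D20, E24 → −3.
Net charge = (+5) + (−3) = +2.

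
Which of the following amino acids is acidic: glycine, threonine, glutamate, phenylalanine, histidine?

The acidic residues are Asp (D) and Glu (E), whose side chains end in a carboxylate group.
Of the listed options, only glutamate belongs to this group.

glutamate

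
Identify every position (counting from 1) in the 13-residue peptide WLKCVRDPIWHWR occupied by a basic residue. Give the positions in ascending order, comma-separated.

3, 6, 11, 13

Matching residues: K3, R6, H11, R13.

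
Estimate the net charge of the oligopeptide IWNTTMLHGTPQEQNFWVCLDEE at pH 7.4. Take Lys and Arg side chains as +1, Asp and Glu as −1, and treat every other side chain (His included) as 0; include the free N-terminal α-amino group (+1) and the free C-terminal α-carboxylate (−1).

Positive (K, R): none → +0.
Negative (D, E): E13, D21, E22, E23 → −4.
The N-terminus (+1) and C-terminus (−1) cancel.
Net charge = (+0) + (−4) = −4.

-4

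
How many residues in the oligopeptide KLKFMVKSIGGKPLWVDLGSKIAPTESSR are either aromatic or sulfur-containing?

3

Aromatic: F, W, Y. Sulfur-containing: C, M.
Aromatic residues here: F4, W15 (2).
Sulfur-containing residues here: M5 (1).
The two groups share no amino acid, so total = 2 + 1 = 3.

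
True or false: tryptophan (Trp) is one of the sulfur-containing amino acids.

The sulfur-bearing residues are cysteine (–SH) and methionine (–S–CH₃).
Tryptophan is not in this group.

False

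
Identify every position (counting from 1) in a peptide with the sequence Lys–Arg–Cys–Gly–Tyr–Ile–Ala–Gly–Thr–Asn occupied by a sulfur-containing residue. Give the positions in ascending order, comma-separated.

3

Cysteine (C, thiol) and methionine (M, thioether) are the two sulfur-containing amino acids.
Matching residues: Cys3.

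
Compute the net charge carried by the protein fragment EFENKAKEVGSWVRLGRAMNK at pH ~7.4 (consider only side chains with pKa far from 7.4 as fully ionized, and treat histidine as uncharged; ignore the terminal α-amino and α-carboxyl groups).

+2

Near pH 7.4, K and R contribute +1 each, D and E contribute −1 each, and every other side chain (His included, as stated) is uncharged.
Positive (K, R): K5, K7, R14, R17, K21 → +5.
Negative (D, E): E1, E3, E8 → −3.
Net charge = (+5) + (−3) = +2.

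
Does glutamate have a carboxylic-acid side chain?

Aspartate (D) and glutamate (E) have carboxylic-acid side chains and are the acidic amino acids.
Glutamate is in this group.

Yes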